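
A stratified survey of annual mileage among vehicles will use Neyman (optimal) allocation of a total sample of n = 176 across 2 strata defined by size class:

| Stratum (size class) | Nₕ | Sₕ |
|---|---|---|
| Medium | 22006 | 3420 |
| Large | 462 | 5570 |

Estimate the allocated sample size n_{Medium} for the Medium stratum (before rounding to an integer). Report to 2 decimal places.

Neyman allocation: nₕ = n·NₕSₕ / Σⱼ NⱼSⱼ.
Σ NⱼSⱼ = 22006·3420 + 462·5570 = 7.783386 × 10^7.
n_{Medium} = 176·22006·3420 / (7.783386 × 10^7) = 170.18.

170.18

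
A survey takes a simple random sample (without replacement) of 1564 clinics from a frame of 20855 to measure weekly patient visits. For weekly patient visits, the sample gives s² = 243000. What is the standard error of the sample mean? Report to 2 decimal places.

11.99

Under SRS without replacement, Var(ȳ) = (1 − f)·s²/n with f = n/N = 1564/20855 = 0.07499401.
Var(ȳ) = (1 − 0.07499401)·243000/1564 = 0.92500599·155.37084 = 143.71896.
SE(ȳ) = √(143.71896) = 11.99.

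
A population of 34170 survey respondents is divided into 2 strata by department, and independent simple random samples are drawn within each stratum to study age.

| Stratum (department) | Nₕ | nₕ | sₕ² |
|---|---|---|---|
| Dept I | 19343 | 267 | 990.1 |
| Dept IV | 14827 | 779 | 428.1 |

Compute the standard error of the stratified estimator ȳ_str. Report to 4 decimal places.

1.1269

Var(ȳ_str) = Σₕ Wₕ²(1 − fₕ)sₕ²/nₕ with Wₕ = Nₕ/N, N = 34170.
Dept I: Wₕ = 0.56608136; term = 0.56608136²·(1 − 0.01380344)·990.1/267 = 1.1718958.
Dept IV: Wₕ = 0.43391864; term = 0.43391864²·(1 − 0.05253929)·428.1/779 = 0.098036004.
Sum = 1.2699318.
SE = √(1.2699318) = 1.1269.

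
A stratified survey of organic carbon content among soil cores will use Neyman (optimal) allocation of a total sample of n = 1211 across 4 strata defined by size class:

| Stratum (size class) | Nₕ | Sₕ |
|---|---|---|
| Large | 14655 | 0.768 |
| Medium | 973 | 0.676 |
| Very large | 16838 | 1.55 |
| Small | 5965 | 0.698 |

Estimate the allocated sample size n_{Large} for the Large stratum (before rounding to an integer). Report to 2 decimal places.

Neyman allocation: nₕ = n·NₕSₕ / Σⱼ NⱼSⱼ.
Σ NⱼSⱼ = 14655·0.768 + 973·0.676 + 16838·1.55 + 5965·0.698 = 42175.258.
n_{Large} = 1211·14655·0.768 / 42175.258 = 323.17.

323.17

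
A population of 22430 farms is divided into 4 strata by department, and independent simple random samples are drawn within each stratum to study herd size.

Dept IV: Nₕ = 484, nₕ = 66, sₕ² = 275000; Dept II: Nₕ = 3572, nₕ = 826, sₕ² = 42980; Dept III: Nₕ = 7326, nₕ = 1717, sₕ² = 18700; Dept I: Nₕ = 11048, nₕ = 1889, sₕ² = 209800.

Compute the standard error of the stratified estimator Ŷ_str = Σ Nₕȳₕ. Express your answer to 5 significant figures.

114190

Var(Ŷ_str) = Σₕ Nₕ²(1 − fₕ)sₕ²/nₕ.
Dept IV: 484²·(1 − 66/484)·275000/66 = 8.4296667 × 10^8.
Dept II: 3572²·(1 − 826/3572)·42980/826 = 5.1038552 × 10^8.
Dept III: 7326²·(1 − 1717/7326)·18700/1717 = 4.4753156 × 10^8.
Dept I: 11048²·(1 − 1889/11048)·209800/1889 = 1.123842 × 10^10.
Sum = 1.3039304 × 10^10.
SE = √(1.3039304 × 10^10) = 114190.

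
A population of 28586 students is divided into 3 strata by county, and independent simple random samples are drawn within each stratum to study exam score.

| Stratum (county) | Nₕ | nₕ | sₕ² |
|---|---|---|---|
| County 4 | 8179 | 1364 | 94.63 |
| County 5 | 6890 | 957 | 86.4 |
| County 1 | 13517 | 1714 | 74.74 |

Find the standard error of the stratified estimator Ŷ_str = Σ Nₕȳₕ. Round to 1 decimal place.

Var(Ŷ_str) = Σₕ Nₕ²(1 − fₕ)sₕ²/nₕ.
County 4: 8179²·(1 − 1364/8179)·94.63/1364 = 3.8670567 × 10^6.
County 5: 6890²·(1 − 957/6890)·86.4/957 = 3.6905864 × 10^6.
County 1: 13517²·(1 − 1714/13517)·74.74/1714 = 6.9568878 × 10^6.
Sum = 1.4514531 × 10^7.
SE = √(1.4514531 × 10^7) = 3809.8.

3809.8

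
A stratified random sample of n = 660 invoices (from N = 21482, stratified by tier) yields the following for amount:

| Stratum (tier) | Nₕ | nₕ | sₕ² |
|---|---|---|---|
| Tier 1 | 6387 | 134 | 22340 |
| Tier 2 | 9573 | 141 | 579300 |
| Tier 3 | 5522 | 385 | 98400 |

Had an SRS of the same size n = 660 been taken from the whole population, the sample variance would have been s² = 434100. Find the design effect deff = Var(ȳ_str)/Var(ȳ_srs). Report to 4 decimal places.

Var(ȳ_str) = Σ Wₕ²(1−fₕ)sₕ²/nₕ with Wₕ = Nₕ/21482:
  Tier 1: (6387/21482)²·(1−134/6387)·22340/134 = 14.428271
  Tier 2: (9573/21482)²·(1−141/9573)·579300/141 = 803.87189
  Tier 3: (5522/21482)²·(1−385/5522)·98400/385 = 15.710533
  → Var(ȳ_str) = 834.01069.
Var(ȳ_srs) = (1 − 660/21482)·434100/660 = 637.51966.
deff = 834.01069 / 637.51966 = 1.3082.

1.3082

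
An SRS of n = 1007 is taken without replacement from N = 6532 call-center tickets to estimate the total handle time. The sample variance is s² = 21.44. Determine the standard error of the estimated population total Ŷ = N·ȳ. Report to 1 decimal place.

876.6

Var(Ŷ) = N²·Var(ȳ) = N²·(1 − n/N)·s²/n.
f = 1007/6532 = 0.15416412; Var(ȳ) = 0.84583588·21.44/1007 = 0.018008661.
Var(Ŷ) = 6532² · 0.018008661 = 768375.97.
SE(Ŷ) = √(768375.97) = 876.6.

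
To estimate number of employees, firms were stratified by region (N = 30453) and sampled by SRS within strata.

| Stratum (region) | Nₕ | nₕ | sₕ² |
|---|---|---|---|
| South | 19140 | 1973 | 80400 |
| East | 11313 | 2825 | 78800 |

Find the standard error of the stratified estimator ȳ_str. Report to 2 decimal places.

4.16

Var(ȳ_str) = Σₕ Wₕ²(1 − fₕ)sₕ²/nₕ with Wₕ = Nₕ/N, N = 30453.
South: Wₕ = 0.62850951; term = 0.62850951²·(1 − 0.10308255)·80400/1973 = 14.437937.
East: Wₕ = 0.37149049; term = 0.37149049²·(1 − 0.24971272)·78800/2825 = 2.8882232.
Sum = 17.32616.
SE = √(17.32616) = 4.16.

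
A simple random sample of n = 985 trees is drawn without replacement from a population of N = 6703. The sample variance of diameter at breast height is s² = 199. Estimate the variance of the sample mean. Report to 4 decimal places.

Under SRS without replacement, Var(ȳ) = (1 − f)·s²/n with f = n/N = 985/6703 = 0.14694913.
Var(ȳ) = (1 − 0.14694913)·199/985 = 0.85305087·0.20203046 = 0.17234226.

0.1723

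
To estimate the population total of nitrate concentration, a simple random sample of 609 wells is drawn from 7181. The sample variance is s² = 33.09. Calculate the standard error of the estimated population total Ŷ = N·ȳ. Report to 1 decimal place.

1601.3

Var(Ŷ) = N²·Var(ȳ) = N²·(1 − n/N)·s²/n.
f = 609/7181 = 0.08480713; Var(ȳ) = 0.91519287·33.09/609 = 0.049726982.
Var(Ŷ) = 7181² · 0.049726982 = 2.5642594 × 10^6.
SE(Ŷ) = √(2.5642594 × 10^6) = 1601.3.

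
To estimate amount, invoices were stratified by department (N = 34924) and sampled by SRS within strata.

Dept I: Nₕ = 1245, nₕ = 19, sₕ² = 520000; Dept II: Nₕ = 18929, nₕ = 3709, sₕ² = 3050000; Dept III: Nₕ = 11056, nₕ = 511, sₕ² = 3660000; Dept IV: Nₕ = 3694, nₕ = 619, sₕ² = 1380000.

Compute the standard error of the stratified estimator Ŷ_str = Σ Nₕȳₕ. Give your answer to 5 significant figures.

1.0673 × 10^6

Var(Ŷ_str) = Σₕ Nₕ²(1 − fₕ)sₕ²/nₕ.
Dept I: 1245²·(1 − 19/1245)·520000/19 = 4.1774337 × 10^10.
Dept II: 18929²·(1 − 3709/18929)·3050000/3709 = 2.3691106 × 10^11.
Dept III: 11056²·(1 − 511/11056)·3660000/511 = 8.3503523 × 10^11.
Dept IV: 3694²·(1 − 619/3694)·1380000/619 = 2.5323892 × 10^10.
Sum = 1.1390445 × 10^12.
SE = √(1.1390445 × 10^12) = 1.0673 × 10^6.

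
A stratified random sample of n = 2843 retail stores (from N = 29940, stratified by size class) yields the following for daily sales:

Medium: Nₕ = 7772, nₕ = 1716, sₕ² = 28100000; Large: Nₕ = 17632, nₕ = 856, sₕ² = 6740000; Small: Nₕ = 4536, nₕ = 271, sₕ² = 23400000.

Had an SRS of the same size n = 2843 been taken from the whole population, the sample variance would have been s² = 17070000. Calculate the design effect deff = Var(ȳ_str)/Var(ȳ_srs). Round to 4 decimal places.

0.9793

Var(ȳ_str) = Σ Wₕ²(1−fₕ)sₕ²/nₕ with Wₕ = Nₕ/29940:
  Medium: (7772/29940)²·(1−1716/7772)·28100000/1716 = 859.81319
  Large: (17632/29940)²·(1−856/17632)·6740000/856 = 2598.1997
  Small: (4536/29940)²·(1−271/4536)·23400000/271 = 1863.5243
  → Var(ȳ_str) = 5321.5372.
Var(ȳ_srs) = (1 − 2843/29940)·17070000/2843 = 5434.0806.
deff = 5321.5372 / 5434.0806 = 0.9793.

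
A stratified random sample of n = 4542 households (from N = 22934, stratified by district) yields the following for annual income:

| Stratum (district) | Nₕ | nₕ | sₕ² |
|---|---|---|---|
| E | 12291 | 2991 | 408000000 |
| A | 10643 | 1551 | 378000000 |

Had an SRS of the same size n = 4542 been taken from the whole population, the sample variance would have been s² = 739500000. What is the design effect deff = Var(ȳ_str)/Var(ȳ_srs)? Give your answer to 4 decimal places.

0.5704

Var(ȳ_str) = Σ Wₕ²(1−fₕ)sₕ²/nₕ with Wₕ = Nₕ/22934:
  E: (12291/22934)²·(1−2991/12291)·408000000/2991 = 29645.194
  A: (10643/22934)²·(1−1551/10643)·378000000/1551 = 44837.757
  → Var(ȳ_str) = 74482.951.
Var(ȳ_srs) = (1 − 4542/22934)·739500000/4542 = 130569.04.
deff = 74482.951 / 130569.04 = 0.5704.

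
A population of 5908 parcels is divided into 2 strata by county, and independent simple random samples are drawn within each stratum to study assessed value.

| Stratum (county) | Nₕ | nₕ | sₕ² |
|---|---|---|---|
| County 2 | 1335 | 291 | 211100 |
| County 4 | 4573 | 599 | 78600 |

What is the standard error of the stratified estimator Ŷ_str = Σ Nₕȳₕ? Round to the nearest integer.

Var(Ŷ_str) = Σₕ Nₕ²(1 − fₕ)sₕ²/nₕ.
County 2: 1335²·(1 − 291/1335)·211100/291 = 1.0110602 × 10^9.
County 4: 4573²·(1 − 599/4573)·78600/599 = 2.3846508 × 10^9.
Sum = 3.395711 × 10^9.
SE = √(3.395711 × 10^9) = 58273.

58273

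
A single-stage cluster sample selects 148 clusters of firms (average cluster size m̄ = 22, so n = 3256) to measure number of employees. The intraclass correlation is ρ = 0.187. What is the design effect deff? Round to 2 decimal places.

4.93

deff = 1 + (22 − 1)·0.187 = 1 + 3.927 = 4.927.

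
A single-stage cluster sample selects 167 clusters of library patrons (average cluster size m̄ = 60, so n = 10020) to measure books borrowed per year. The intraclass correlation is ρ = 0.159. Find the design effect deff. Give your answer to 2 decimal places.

deff = 1 + (60 − 1)·0.159 = 1 + 9.381 = 10.381.

10.38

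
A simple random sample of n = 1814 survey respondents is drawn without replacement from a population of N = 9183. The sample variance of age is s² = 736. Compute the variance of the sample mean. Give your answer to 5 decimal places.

0.32559

Under SRS without replacement, Var(ȳ) = (1 − f)·s²/n with f = n/N = 1814/9183 = 0.19753893.
Var(ȳ) = (1 − 0.19753893)·736/1814 = 0.80246107·0.40573319 = 0.32558509.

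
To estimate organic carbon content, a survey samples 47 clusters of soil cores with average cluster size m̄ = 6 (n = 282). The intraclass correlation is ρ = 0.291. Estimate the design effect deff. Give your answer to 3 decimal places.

2.455

deff = 1 + (6 − 1)·0.291 = 1 + 1.455 = 2.455.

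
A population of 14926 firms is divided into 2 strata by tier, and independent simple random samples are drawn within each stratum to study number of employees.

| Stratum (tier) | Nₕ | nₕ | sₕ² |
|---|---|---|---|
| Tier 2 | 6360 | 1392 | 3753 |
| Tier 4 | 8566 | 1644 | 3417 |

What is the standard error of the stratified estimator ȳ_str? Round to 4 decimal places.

0.9672

Var(ȳ_str) = Σₕ Wₕ²(1 − fₕ)sₕ²/nₕ with Wₕ = Nₕ/N, N = 14926.
Tier 2: Wₕ = 0.42610210; term = 0.42610210²·(1 − 0.21886792)·3753/1392 = 0.38237647.
Tier 4: Wₕ = 0.57389790; term = 0.57389790²·(1 − 0.19192155)·3417/1644 = 0.55317935.
Sum = 0.93555582.
SE = √(0.93555582) = 0.9672.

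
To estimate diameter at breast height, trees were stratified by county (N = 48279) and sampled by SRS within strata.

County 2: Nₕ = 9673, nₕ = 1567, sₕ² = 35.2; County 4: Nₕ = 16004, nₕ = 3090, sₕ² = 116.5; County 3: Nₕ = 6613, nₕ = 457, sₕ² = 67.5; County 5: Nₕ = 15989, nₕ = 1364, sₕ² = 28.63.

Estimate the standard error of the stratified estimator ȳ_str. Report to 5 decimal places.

Var(ȳ_str) = Σₕ Wₕ²(1 − fₕ)sₕ²/nₕ with Wₕ = Nₕ/N, N = 48279.
County 2: Wₕ = 0.20035626; term = 0.20035626²·(1 − 0.16199731)·35.2/1567 = 7.5565737 × 10^-4.
County 4: Wₕ = 0.33148988; term = 0.33148988²·(1 − 0.19307673)·116.5/3090 = 0.0033430297.
County 3: Wₕ = 0.13697467; term = 0.13697467²·(1 − 0.06910631)·67.5/457 = 0.0025796939.
County 5: Wₕ = 0.33117919; term = 0.33117919²·(1 − 0.08530865)·28.63/1364 = 0.0021057539.
Sum = 0.0087841349.
SE = √(0.0087841349) = 0.09372.

0.09372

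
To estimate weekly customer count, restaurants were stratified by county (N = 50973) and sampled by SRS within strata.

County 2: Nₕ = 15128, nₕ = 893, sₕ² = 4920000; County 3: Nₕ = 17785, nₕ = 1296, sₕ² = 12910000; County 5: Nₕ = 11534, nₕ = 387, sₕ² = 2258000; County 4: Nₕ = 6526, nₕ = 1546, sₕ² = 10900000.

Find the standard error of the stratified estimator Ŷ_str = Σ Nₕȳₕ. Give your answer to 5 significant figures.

Var(Ŷ_str) = Σₕ Nₕ²(1 − fₕ)sₕ²/nₕ.
County 2: 15128²·(1 − 893/15128)·4920000/893 = 1.1864587 × 10^12.
County 3: 17785²·(1 − 1296/17785)·12910000/1296 = 2.9212547 × 10^12.
County 5: 11534²·(1 − 387/11534)·2258000/387 = 7.5015485 × 10^11.
County 4: 6526²·(1 − 1546/6526)·10900000/1546 = 2.2913605 × 10^11.
Sum = 5.0870043 × 10^12.
SE = √(5.0870043 × 10^12) = 2.2554 × 10^6.

2.2554 × 10^6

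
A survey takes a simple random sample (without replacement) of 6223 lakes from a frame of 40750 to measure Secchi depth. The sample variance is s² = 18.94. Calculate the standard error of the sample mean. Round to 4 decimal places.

0.0508

Under SRS without replacement, Var(ȳ) = (1 − f)·s²/n with f = n/N = 6223/40750 = 0.15271166.
Var(ȳ) = (1 − 0.15271166)·18.94/6223 = 0.84728834·0.0030435481 = 0.0025787629.
SE(ȳ) = √(0.0025787629) = 0.0508.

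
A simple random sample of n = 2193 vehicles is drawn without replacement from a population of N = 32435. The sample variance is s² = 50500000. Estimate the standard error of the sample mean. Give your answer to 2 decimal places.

146.53

Under SRS without replacement, Var(ȳ) = (1 − f)·s²/n with f = n/N = 2193/32435 = 0.06761215.
Var(ȳ) = (1 − 0.06761215)·50500000/2193 = 0.93238785·23027.816 = 21470.856.
SE(ȳ) = √(21470.856) = 146.53.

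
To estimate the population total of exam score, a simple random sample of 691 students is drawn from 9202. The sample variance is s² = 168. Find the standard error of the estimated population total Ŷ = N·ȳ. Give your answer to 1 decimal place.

4363.6

Var(Ŷ) = N²·Var(ȳ) = N²·(1 − n/N)·s²/n.
f = 691/9202 = 0.07509237; Var(ȳ) = 0.92490763·168/691 = 0.224869.
Var(Ŷ) = 9202² · 0.224869 = 1.9041188 × 10^7.
SE(Ŷ) = √(1.9041188 × 10^7) = 4363.6.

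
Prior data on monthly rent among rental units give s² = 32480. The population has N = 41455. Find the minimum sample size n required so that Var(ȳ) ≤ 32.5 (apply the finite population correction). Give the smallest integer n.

976

Without fpc, n₀ = s²/D = 32480/32.5 = 999.3846.
With fpc, (1 − n/N)·s²/n ≤ D requires n ≥ n₀/(1 + n₀/N) = 999.3846/(1 + 999.3846/41455) = 975.8589.
Rounding up, n = 976.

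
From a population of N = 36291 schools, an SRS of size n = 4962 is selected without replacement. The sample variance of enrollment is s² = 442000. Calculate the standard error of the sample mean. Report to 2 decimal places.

Under SRS without replacement, Var(ȳ) = (1 − f)·s²/n with f = n/N = 4962/36291 = 0.13672811.
Var(ȳ) = (1 − 0.13672811)·442000/4962 = 0.86327189·89.076985 = 76.897657.
SE(ȳ) = √(76.897657) = 8.77.

8.77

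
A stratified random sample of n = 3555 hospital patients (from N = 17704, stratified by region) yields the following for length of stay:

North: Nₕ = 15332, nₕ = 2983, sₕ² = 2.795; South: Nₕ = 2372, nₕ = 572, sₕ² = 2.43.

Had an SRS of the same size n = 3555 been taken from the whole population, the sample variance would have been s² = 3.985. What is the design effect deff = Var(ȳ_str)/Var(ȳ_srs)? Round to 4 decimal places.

0.6964

Var(ȳ_str) = Σ Wₕ²(1−fₕ)sₕ²/nₕ with Wₕ = Nₕ/17704:
  North: (15332/17704)²·(1−2983/15332)·2.795/2983 = 5.659999 × 10^-4
  South: (2372/17704)²·(1−572/2372)·2.43/572 = 5.7870153 × 10^-5
  → Var(ȳ_str) = 6.2387005 × 10^-4.
Var(ȳ_srs) = (1 − 3555/17704)·3.985/3555 = 8.9586602 × 10^-4.
deff = (6.2387005 × 10^-4) / (8.9586602 × 10^-4) = 0.6964.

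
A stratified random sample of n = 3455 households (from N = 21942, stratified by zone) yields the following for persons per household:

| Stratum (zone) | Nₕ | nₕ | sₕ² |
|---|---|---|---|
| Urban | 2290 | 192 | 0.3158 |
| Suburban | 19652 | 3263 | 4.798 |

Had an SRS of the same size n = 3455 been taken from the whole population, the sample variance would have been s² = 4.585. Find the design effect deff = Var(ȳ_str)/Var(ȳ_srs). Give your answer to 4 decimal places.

0.8944

Var(ȳ_str) = Σ Wₕ²(1−fₕ)sₕ²/nₕ with Wₕ = Nₕ/21942:
  Urban: (2290/21942)²·(1−192/2290)·0.3158/192 = 1.6413434 × 10^-5
  Suburban: (19652/21942)²·(1−3263/19652)·4.798/3263 = 9.8367121 × 10^-4
  → Var(ȳ_str) = 0.0010000846.
Var(ȳ_srs) = (1 − 3455/21942)·4.585/3455 = 0.0011181022.
deff = 0.0010000846 / 0.0011181022 = 0.8944.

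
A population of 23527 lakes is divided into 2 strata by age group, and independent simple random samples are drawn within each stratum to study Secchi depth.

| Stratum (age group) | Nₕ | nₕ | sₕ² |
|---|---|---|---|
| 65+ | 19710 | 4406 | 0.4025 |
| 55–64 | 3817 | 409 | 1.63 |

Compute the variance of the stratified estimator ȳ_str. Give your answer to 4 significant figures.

1.434 × 10^-4

Var(ȳ_str) = Σₕ Wₕ²(1 − fₕ)sₕ²/nₕ with Wₕ = Nₕ/N, N = 23527.
65+: Wₕ = 0.83776087; term = 0.83776087²·(1 − 0.22354135)·0.4025/4406 = 4.9782863 × 10^-5.
55–64: Wₕ = 0.16223913; term = 0.16223913²·(1 − 0.10715221)·1.63/409 = 9.3659738 × 10^-5.
Sum = 1.434426 × 10^-4.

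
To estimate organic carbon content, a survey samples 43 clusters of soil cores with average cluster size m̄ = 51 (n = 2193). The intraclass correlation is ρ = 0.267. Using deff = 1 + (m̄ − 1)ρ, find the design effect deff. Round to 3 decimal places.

14.350

deff = 1 + (51 − 1)·0.267 = 1 + 13.35 = 14.35.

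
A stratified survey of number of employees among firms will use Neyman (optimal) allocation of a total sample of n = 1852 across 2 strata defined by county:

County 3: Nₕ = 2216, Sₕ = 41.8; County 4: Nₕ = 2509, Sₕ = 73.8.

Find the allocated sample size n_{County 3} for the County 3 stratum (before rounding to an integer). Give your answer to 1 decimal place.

Neyman allocation: nₕ = n·NₕSₕ / Σⱼ NⱼSⱼ.
Σ NⱼSⱼ = 2216·41.8 + 2509·73.8 = 277793.
n_{County 3} = 1852·2216·41.8 / 277793 = 617.5.

617.5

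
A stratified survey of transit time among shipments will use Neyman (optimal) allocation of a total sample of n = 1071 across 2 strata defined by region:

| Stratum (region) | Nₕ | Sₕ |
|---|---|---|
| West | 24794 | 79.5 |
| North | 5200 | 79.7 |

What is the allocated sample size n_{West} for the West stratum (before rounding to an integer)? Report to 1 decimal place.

Neyman allocation: nₕ = n·NₕSₕ / Σⱼ NⱼSⱼ.
Σ NⱼSⱼ = 24794·79.5 + 5200·79.7 = 2.385563 × 10^6.
n_{West} = 1071·24794·79.5 / (2.385563 × 10^6) = 884.9.

884.9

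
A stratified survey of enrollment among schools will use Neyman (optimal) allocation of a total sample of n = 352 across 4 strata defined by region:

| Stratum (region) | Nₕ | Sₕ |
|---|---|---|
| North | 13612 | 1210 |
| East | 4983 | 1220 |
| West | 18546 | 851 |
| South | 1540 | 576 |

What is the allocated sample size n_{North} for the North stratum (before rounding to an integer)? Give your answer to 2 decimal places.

147.83

Neyman allocation: nₕ = n·NₕSₕ / Σⱼ NⱼSⱼ.
Σ NⱼSⱼ = 13612·1210 + 4983·1220 + 18546·851 + 1540·576 = 3.9219466 × 10^7.
n_{North} = 352·13612·1210 / (3.9219466 × 10^7) = 147.83.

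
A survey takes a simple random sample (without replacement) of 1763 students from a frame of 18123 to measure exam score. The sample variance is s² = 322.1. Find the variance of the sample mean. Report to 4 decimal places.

Under SRS without replacement, Var(ȳ) = (1 − f)·s²/n with f = n/N = 1763/18123 = 0.09727970.
Var(ȳ) = (1 − 0.09727970)·322.1/1763 = 0.90272030·0.18269994 = 0.16492695.

0.1649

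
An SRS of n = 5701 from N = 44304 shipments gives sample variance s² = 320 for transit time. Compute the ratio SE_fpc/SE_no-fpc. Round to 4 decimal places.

0.9334

f = n/N = 5701/44304 = 0.12867913.
SE_no-fpc = √(s²/n) = 0.23691877; SE_fpc = √((1−f)s²/n) = 0.22115081.
Ratio = √(1−f) = 0.93344570.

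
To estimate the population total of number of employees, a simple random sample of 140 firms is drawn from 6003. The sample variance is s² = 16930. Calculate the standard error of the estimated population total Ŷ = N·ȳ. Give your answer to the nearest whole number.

65239

Var(Ŷ) = N²·Var(ȳ) = N²·(1 − n/N)·s²/n.
f = 140/6003 = 0.02332167; Var(ȳ) = 0.97667833·16930/140 = 118.10831.
Var(Ŷ) = 6003² · 118.10831 = 4.2561521 × 10^9.
SE(Ŷ) = √(4.2561521 × 10^9) = 65239.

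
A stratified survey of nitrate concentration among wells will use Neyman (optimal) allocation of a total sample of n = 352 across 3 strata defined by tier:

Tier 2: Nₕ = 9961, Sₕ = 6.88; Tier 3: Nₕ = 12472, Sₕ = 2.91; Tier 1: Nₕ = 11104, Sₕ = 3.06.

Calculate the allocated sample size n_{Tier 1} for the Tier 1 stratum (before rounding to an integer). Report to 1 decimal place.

86.2

Neyman allocation: nₕ = n·NₕSₕ / Σⱼ NⱼSⱼ.
Σ NⱼSⱼ = 9961·6.88 + 12472·2.91 + 11104·3.06 = 138803.44.
n_{Tier 1} = 352·11104·3.06 / 138803.44 = 86.2.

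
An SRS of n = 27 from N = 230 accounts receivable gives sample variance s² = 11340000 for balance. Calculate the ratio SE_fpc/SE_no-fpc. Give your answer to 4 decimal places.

0.9395

f = n/N = 27/230 = 0.11739130.
SE_no-fpc = √(s²/n) = 648.07407; SE_fpc = √((1−f)s²/n) = 608.84781.
Ratio = √(1−f) = 0.93947256.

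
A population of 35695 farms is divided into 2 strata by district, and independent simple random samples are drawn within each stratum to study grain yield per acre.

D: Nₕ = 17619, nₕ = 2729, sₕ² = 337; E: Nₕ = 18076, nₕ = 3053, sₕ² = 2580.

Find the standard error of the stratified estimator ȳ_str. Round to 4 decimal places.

Var(ȳ_str) = Σₕ Wₕ²(1 − fₕ)sₕ²/nₕ with Wₕ = Nₕ/N, N = 35695.
D: Wₕ = 0.49359854; term = 0.49359854²·(1 − 0.15488961)·337/2729 = 0.025426556.
E: Wₕ = 0.50640146; term = 0.50640146²·(1 − 0.16889799)·2580/3053 = 0.18010971.
Sum = 0.20553627.
SE = √(0.20553627) = 0.4534.

0.4534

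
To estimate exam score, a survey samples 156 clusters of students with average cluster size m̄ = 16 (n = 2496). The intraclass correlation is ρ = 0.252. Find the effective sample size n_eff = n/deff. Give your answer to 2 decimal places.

deff = 1 + (16 − 1)·0.252 = 1 + 3.78 = 4.78.
n_eff = 2496 / 4.78 = 522.18.

522.18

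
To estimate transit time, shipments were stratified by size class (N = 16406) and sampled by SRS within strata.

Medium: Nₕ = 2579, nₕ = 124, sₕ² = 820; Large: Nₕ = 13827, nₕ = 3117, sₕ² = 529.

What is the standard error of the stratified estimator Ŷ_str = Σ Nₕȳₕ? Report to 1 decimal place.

8185.5

Var(Ŷ_str) = Σₕ Nₕ²(1 − fₕ)sₕ²/nₕ.
Medium: 2579²·(1 − 124/2579)·820/124 = 4.1869233 × 10^7.
Large: 13827²·(1 − 3117/13827)·529/3117 = 2.5132535 × 10^7.
Sum = 6.7001768 × 10^7.
SE = √(6.7001768 × 10^7) = 8185.5.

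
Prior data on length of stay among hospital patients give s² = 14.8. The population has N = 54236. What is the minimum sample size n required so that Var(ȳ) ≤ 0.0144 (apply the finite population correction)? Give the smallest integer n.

1009

Without fpc, n₀ = s²/D = 14.8/0.0144 = 1027.7778.
With fpc, (1 − n/N)·s²/n ≤ D requires n ≥ n₀/(1 + n₀/N) = 1027.7778/(1 + 1027.7778/54236) = 1008.6635.
Rounding up, n = 1009.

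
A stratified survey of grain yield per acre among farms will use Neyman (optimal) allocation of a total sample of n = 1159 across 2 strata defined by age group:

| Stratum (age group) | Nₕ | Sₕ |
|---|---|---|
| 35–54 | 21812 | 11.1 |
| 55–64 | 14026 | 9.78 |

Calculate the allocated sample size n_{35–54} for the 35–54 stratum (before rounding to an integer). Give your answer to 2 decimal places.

Neyman allocation: nₕ = n·NₕSₕ / Σⱼ NⱼSⱼ.
Σ NⱼSⱼ = 21812·11.1 + 14026·9.78 = 379287.48.
n_{35–54} = 1159·21812·11.1 / 379287.48 = 739.83.

739.83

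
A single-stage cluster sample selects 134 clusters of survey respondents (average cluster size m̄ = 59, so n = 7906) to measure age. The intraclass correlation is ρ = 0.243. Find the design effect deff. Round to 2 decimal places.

deff = 1 + (59 − 1)·0.243 = 1 + 14.094 = 15.094.

15.09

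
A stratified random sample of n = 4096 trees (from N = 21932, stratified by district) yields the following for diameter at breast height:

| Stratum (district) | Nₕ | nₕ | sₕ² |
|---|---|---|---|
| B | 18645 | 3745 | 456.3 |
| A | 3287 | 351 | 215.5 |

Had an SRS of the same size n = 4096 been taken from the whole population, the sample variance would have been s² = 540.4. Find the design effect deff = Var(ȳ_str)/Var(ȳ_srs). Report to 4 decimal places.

Var(ȳ_str) = Σ Wₕ²(1−fₕ)sₕ²/nₕ with Wₕ = Nₕ/21932:
  B: (18645/21932)²·(1−3745/18645)·456.3/3745 = 0.070370531
  A: (3287/21932)²·(1−351/3287)·215.5/351 = 0.012317978
  → Var(ȳ_str) = 0.082688509.
Var(ȳ_srs) = (1 − 4096/21932)·540.4/4096 = 0.1072938.
deff = 0.082688509 / 0.1072938 = 0.7707.

0.7707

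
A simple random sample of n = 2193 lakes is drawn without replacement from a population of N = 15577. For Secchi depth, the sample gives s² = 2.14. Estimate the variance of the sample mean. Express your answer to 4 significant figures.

8.385 × 10^-4

Under SRS without replacement, Var(ȳ) = (1 − f)·s²/n with f = n/N = 2193/15577 = 0.14078449.
Var(ȳ) = (1 − 0.14078449)·2.14/2193 = 0.85921551·9.7583219 × 10^-4 = 8.3845016 × 10^-4.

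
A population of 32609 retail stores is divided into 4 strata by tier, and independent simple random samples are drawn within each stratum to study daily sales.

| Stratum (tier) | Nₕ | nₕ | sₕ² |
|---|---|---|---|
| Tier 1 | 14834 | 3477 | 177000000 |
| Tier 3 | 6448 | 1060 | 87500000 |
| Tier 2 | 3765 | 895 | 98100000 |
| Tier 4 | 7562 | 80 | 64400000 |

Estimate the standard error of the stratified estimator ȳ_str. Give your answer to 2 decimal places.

233.90

Var(ȳ_str) = Σₕ Wₕ²(1 − fₕ)sₕ²/nₕ with Wₕ = Nₕ/N, N = 32609.
Tier 1: Wₕ = 0.45490509; term = 0.45490509²·(1 − 0.23439396)·177000000/3477 = 8065.2069.
Tier 3: Wₕ = 0.19773682; term = 0.19773682²·(1 − 0.16439206)·87500000/1060 = 2696.9931.
Tier 2: Wₕ = 0.11545892; term = 0.11545892²·(1 − 0.23771580)·98100000/895 = 1113.8274.
Tier 4: Wₕ = 0.23189917; term = 0.23189917²·(1 − 0.01057921)·64400000/80 = 42832.685.
Sum = 54708.712.
SE = √(54708.712) = 233.90.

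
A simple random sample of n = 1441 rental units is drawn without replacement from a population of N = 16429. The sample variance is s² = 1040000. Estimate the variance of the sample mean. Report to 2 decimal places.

Under SRS without replacement, Var(ȳ) = (1 − f)·s²/n with f = n/N = 1441/16429 = 0.08771076.
Var(ȳ) = (1 − 0.08771076)·1040000/1441 = 0.91228924·721.72103 = 658.41833.

658.42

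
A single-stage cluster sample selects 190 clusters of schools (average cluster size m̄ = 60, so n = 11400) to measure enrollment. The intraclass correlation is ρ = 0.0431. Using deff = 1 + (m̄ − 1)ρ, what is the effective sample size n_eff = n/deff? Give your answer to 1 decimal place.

deff = 1 + (60 − 1)·0.0431 = 1 + 2.5429 = 3.5429.
n_eff = 11400 / 3.5429 = 3217.7.

3217.7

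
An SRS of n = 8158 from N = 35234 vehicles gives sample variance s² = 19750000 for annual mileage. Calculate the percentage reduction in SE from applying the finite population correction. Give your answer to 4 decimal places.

f = n/N = 8158/35234 = 0.23153772.
SE_no-fpc = √(s²/n) = 49.203013; SE_fpc = √((1−f)s²/n) = 43.132336.
Ratio = √(1−f) = 0.87661980. Reduction = 100·(1 − 0.87661980) = 12.3380%.

12.3380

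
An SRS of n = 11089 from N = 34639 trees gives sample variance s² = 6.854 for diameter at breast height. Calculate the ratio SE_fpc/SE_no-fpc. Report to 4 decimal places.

0.8245

f = n/N = 11089/34639 = 0.32013049.
SE_no-fpc = √(s²/n) = 0.024861416; SE_fpc = √((1−f)s²/n) = 0.020499282.
Ratio = √(1−f) = 0.82454200.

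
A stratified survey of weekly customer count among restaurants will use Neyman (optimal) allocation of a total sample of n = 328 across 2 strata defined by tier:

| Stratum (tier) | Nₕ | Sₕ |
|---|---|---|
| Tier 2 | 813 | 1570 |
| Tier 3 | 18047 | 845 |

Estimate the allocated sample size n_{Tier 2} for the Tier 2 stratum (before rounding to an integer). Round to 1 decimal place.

25.3

Neyman allocation: nₕ = n·NₕSₕ / Σⱼ NⱼSⱼ.
Σ NⱼSⱼ = 813·1570 + 18047·845 = 1.6526125 × 10^7.
n_{Tier 2} = 328·813·1570 / (1.6526125 × 10^7) = 25.3.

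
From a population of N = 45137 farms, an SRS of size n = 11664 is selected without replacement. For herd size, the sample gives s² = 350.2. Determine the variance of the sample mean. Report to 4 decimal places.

0.0223

Under SRS without replacement, Var(ȳ) = (1 − f)·s²/n with f = n/N = 11664/45137 = 0.25841328.
Var(ȳ) = (1 − 0.25841328)·350.2/11664 = 0.74158672·0.030024005 = 0.022265404.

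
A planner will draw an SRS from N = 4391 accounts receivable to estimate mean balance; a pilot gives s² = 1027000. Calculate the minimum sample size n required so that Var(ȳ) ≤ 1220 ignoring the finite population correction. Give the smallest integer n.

842

Without fpc, n₀ = s²/D = 1027000/1220 = 841.8033.
Rounding up, n = 842.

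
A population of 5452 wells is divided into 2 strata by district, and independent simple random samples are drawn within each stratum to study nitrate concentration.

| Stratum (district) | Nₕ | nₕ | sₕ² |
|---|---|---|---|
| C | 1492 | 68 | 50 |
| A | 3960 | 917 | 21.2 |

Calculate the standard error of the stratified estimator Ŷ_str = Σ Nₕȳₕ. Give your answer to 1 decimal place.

Var(Ŷ_str) = Σₕ Nₕ²(1 − fₕ)sₕ²/nₕ.
C: 1492²·(1 − 68/1492)·50/68 = 1.5622118 × 10^6.
A: 3960²·(1 − 917/3960)·21.2/917 = 278588.81.
Sum = 1.8408006 × 10^6.
SE = √(1.8408006 × 10^6) = 1356.8.

1356.8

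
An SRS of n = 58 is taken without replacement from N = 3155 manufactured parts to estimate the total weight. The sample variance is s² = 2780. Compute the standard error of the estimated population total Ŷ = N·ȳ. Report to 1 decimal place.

21641.1

Var(Ŷ) = N²·Var(ȳ) = N²·(1 − n/N)·s²/n.
f = 58/3155 = 0.01838352; Var(ȳ) = 0.98161648·2780/58 = 47.049893.
Var(Ŷ) = 3155² · 47.049893 = 4.6833581 × 10^8.
SE(Ŷ) = √(4.6833581 × 10^8) = 21641.1.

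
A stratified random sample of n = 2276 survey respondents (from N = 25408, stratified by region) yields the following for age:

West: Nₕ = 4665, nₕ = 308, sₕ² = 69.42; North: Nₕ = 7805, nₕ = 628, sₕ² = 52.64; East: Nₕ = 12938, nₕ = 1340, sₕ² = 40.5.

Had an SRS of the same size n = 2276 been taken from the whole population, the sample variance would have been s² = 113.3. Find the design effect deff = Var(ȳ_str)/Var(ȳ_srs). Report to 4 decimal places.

Var(ȳ_str) = Σ Wₕ²(1−fₕ)sₕ²/nₕ with Wₕ = Nₕ/25408:
  West: (4665/25408)²·(1−308/4665)·69.42/308 = 0.0070963028
  North: (7805/25408)²·(1−628/7805)·52.64/628 = 0.0072732938
  East: (12938/25408)²·(1−1340/12938)·40.5/1340 = 0.0070252133
  → Var(ȳ_str) = 0.02139481.
Var(ȳ_srs) = (1 − 2276/25408)·113.3/2276 = 0.045321091.
deff = 0.02139481 / 0.045321091 = 0.4721.

0.4721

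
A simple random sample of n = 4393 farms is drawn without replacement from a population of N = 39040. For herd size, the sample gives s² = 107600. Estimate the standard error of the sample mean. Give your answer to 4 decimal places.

4.6623

Under SRS without replacement, Var(ȳ) = (1 − f)·s²/n with f = n/N = 4393/39040 = 0.11252561.
Var(ȳ) = (1 − 0.11252561)·107600/4393 = 0.88747439·24.493512 = 21.737365.
SE(ȳ) = √(21.737365) = 4.6623.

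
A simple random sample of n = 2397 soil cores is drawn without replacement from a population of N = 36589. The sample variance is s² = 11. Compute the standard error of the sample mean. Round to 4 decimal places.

Under SRS without replacement, Var(ȳ) = (1 − f)·s²/n with f = n/N = 2397/36589 = 0.06551149.
Var(ȳ) = (1 − 0.06551149)·11/2397 = 0.93448851·0.0045890697 = 0.0042884329.
SE(ȳ) = √(0.0042884329) = 0.0655.

0.0655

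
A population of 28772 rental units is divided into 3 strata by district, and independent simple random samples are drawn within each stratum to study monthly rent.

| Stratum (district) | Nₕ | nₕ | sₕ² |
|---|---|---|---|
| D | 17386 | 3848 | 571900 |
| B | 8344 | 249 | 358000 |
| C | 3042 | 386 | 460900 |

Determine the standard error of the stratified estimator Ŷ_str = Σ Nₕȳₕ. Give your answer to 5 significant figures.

376490

Var(Ŷ_str) = Σₕ Nₕ²(1 − fₕ)sₕ²/nₕ.
D: 17386²·(1 − 3848/17386)·571900/3848 = 3.4981564 × 10^10.
B: 8344²·(1 − 249/8344)·358000/249 = 9.7112431 × 10^10.
C: 3042²·(1 − 386/3042)·460900/386 = 9.64732 × 10^9.
Sum = 1.4174132 × 10^11.
SE = √(1.4174132 × 10^11) = 376490.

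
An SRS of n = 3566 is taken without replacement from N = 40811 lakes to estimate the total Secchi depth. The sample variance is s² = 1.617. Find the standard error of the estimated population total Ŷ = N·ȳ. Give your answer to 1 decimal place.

Var(Ŷ) = N²·Var(ȳ) = N²·(1 − n/N)·s²/n.
f = 3566/40811 = 0.08737840; Var(ȳ) = 0.91262160·1.617/3566 = 4.1382757 × 10^-4.
Var(Ŷ) = 40811² · (4.1382757 × 10^-4) = 689245.43.
SE(Ŷ) = √(689245.43) = 830.2.

830.2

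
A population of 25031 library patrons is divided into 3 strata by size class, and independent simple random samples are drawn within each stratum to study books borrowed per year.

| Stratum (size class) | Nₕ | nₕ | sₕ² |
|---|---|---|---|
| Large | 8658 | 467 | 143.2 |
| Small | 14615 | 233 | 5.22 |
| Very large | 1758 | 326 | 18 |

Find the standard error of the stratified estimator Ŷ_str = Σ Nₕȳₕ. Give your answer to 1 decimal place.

5156.9

Var(Ŷ_str) = Σₕ Nₕ²(1 − fₕ)sₕ²/nₕ.
Large: 8658²·(1 − 467/8658)·143.2/467 = 2.1746063 × 10^7.
Small: 14615²·(1 − 233/14615)·5.22/233 = 4.7090433 × 10^6.
Very large: 1758²·(1 − 326/1758)·18/326 = 139000.64.
Sum = 2.6594107 × 10^7.
SE = √(2.6594107 × 10^7) = 5156.9.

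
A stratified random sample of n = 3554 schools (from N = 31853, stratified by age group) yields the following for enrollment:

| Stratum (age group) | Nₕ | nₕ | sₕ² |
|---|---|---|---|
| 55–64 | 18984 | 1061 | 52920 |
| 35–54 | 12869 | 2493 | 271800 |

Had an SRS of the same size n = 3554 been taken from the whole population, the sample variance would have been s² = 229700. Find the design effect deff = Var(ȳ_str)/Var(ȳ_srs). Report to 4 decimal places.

0.5412

Var(ȳ_str) = Σ Wₕ²(1−fₕ)sₕ²/nₕ with Wₕ = Nₕ/31853:
  55–64: (18984/31853)²·(1−1061/18984)·52920/1061 = 16.726389
  35–54: (12869/31853)²·(1−2493/12869)·271800/2493 = 14.348327
  → Var(ȳ_str) = 31.074716.
Var(ȳ_srs) = (1 − 3554/31853)·229700/3554 = 57.42015.
deff = 31.074716 / 57.42015 = 0.5412.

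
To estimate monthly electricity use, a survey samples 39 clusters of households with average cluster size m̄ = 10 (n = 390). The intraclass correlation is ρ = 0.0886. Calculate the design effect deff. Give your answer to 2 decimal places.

1.80

deff = 1 + (10 − 1)·0.0886 = 1 + 0.7974 = 1.7974.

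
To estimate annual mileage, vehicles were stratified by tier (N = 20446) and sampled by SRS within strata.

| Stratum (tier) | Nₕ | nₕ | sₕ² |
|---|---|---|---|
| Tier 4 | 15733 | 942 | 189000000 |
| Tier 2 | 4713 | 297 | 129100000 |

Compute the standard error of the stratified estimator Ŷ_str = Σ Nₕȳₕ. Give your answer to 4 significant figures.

Var(Ŷ_str) = Σₕ Nₕ²(1 − fₕ)sₕ²/nₕ.
Tier 4: 15733²·(1 − 942/15733)·189000000/942 = 4.6689581 × 10^13.
Tier 2: 4713²·(1 − 297/4713)·129100000/297 = 9.0468272 × 10^12.
Sum = 5.5736408 × 10^13.
SE = √(5.5736408 × 10^13) = 7.466 × 10^6.

7.466 × 10^6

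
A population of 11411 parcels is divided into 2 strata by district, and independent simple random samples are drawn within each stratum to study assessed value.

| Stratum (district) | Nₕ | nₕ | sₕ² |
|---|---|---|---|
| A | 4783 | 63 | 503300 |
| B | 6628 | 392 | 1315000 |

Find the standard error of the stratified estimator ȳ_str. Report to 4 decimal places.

49.4968

Var(ȳ_str) = Σₕ Wₕ²(1 − fₕ)sₕ²/nₕ with Wₕ = Nₕ/N, N = 11411.
A: Wₕ = 0.41915695; term = 0.41915695²·(1 − 0.01317165)·503300/63 = 1385.1007.
B: Wₕ = 0.58084305; term = 0.58084305²·(1 − 0.05914303)·1315000/392 = 1064.8315.
Sum = 2449.9322.
SE = √(2449.9322) = 49.4968.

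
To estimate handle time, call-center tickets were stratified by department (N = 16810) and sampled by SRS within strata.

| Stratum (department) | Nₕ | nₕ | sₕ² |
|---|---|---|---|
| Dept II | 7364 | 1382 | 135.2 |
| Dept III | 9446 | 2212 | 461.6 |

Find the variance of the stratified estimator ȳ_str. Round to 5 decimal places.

0.06571

Var(ȳ_str) = Σₕ Wₕ²(1 − fₕ)sₕ²/nₕ with Wₕ = Nₕ/N, N = 16810.
Dept II: Wₕ = 0.43807258; term = 0.43807258²·(1 − 0.18766974)·135.2/1382 = 0.015250828.
Dept III: Wₕ = 0.56192742; term = 0.56192742²·(1 − 0.23417320)·461.6/2212 = 0.050462841.
Sum = 0.065713669.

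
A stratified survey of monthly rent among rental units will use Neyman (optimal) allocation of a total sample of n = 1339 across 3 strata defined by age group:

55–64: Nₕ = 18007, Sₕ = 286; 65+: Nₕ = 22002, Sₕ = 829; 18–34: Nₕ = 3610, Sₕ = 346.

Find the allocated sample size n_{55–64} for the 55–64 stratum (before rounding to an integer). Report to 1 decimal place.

279.9

Neyman allocation: nₕ = n·NₕSₕ / Σⱼ NⱼSⱼ.
Σ NⱼSⱼ = 18007·286 + 22002·829 + 3610·346 = 2.463872 × 10^7.
n_{55–64} = 1339·18007·286 / (2.463872 × 10^7) = 279.9.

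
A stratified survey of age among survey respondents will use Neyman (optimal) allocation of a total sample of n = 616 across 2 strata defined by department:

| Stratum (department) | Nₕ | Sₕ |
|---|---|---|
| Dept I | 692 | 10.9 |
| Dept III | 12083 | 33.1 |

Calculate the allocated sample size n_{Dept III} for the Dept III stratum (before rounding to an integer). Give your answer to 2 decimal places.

604.60

Neyman allocation: nₕ = n·NₕSₕ / Σⱼ NⱼSⱼ.
Σ NⱼSⱼ = 692·10.9 + 12083·33.1 = 407490.1.
n_{Dept III} = 616·12083·33.1 / 407490.1 = 604.60.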